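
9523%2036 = 1379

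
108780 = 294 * 370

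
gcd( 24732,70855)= 1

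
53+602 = 655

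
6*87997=527982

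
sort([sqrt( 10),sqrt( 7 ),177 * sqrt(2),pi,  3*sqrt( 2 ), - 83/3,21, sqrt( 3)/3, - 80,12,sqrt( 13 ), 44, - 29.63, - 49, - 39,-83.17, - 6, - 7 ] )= [ -83.17, - 80 ,-49, - 39,-29.63,-83/3, - 7,- 6,sqrt( 3)/3, sqrt( 7), pi,  sqrt (10 ),sqrt( 13),  3*sqrt( 2),  12,21 , 44,177*sqrt( 2) ] 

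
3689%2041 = 1648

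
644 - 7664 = -7020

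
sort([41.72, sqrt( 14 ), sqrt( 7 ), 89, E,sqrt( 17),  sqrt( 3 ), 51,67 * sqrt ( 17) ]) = [ sqrt( 3 ), sqrt( 7 ), E, sqrt( 14 ), sqrt(17 ), 41.72, 51, 89, 67 * sqrt( 17 )]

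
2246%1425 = 821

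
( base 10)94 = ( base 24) 3m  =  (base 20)4e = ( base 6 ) 234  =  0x5e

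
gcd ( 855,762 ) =3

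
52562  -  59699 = -7137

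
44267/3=44267/3 = 14755.67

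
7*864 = 6048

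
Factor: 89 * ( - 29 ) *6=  - 15486 = -  2^1*3^1*29^1*  89^1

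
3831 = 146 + 3685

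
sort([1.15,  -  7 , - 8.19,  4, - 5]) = [- 8.19,-7,-5,1.15,4] 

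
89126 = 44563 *2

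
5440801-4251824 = 1188977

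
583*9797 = 5711651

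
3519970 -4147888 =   -  627918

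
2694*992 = 2672448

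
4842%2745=2097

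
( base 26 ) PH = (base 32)KR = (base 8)1233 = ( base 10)667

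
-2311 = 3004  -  5315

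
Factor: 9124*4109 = 37490516 = 2^2*7^1*587^1*2281^1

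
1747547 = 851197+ 896350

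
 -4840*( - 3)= 14520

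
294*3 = 882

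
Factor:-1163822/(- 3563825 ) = 2^1*5^( -2 )*11^1*52901^1*142553^(  -  1 ) 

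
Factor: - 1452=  - 2^2*3^1*11^2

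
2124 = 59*36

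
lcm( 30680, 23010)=92040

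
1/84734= 1/84734  =  0.00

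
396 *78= 30888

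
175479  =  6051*29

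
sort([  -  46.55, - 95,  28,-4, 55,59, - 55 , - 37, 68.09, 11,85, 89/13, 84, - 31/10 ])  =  [ - 95, - 55, - 46.55, - 37, - 4, - 31/10,89/13 , 11, 28, 55, 59, 68.09, 84,85]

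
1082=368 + 714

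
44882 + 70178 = 115060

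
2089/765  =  2089/765  =  2.73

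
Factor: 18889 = 13^1*1453^1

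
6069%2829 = 411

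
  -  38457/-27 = 1424 + 1/3 = 1424.33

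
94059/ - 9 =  - 10451/1  =  - 10451.00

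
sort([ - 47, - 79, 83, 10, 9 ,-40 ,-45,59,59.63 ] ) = [-79, - 47, - 45,  -  40,9, 10,59 , 59.63 , 83] 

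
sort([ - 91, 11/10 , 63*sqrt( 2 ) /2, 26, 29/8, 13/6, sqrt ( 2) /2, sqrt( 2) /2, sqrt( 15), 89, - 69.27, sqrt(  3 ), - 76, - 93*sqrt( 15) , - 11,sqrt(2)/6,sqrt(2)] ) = [  -  93*sqrt( 15), - 91, - 76, - 69.27, - 11, sqrt( 2)/6, sqrt( 2) /2, sqrt( 2 ) /2, 11/10,  sqrt(  2), sqrt( 3 ), 13/6, 29/8, sqrt(15) , 26, 63*sqrt( 2)/2,89]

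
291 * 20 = 5820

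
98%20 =18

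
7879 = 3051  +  4828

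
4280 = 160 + 4120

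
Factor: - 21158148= - 2^2 * 3^1*11^1*89^1  *1801^1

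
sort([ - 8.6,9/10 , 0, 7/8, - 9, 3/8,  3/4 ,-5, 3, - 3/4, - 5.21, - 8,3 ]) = [ - 9, - 8.6, - 8, - 5.21, - 5, - 3/4,0 , 3/8,3/4,  7/8, 9/10, 3, 3] 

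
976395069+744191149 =1720586218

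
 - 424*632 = - 267968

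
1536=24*64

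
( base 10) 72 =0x48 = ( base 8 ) 110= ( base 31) 2a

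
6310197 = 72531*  87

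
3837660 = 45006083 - 41168423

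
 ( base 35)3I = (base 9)146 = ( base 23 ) 58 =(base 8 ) 173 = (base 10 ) 123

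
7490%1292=1030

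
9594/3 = 3198 = 3198.00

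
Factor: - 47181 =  - 3^1 *15727^1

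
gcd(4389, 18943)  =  19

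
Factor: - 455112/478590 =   -  2^2*3^2*5^ (- 1)*7^1*53^( - 1) = - 252/265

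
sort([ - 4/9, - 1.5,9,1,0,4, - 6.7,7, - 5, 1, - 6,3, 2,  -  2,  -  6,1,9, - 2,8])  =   [-6.7,  -  6, - 6, - 5, - 2, - 2, - 1.5, - 4/9,0,1, 1,1,2, 3,4, 7,8,9, 9 ]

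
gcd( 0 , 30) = 30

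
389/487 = 389/487 = 0.80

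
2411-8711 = -6300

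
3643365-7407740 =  - 3764375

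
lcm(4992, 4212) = 134784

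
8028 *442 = 3548376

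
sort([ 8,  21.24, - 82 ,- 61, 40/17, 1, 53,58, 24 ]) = [ - 82 ,-61 , 1 , 40/17 , 8, 21.24,  24,53,58 ]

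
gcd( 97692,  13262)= 2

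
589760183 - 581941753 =7818430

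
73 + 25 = 98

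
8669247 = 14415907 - 5746660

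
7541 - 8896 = -1355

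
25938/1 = 25938  =  25938.00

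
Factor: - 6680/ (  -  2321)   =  2^3*5^1*11^(  -  1)*167^1*211^( - 1)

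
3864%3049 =815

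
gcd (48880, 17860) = 940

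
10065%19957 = 10065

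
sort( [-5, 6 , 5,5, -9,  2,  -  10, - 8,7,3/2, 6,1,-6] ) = [ - 10,  -  9,-8, - 6 ,-5,1,3/2 , 2, 5,5, 6, 6,7] 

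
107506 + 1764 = 109270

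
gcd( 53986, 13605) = 1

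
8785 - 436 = 8349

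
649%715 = 649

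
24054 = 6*4009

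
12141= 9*1349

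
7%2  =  1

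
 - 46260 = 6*(-7710) 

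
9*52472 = 472248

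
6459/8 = 6459/8= 807.38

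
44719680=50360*888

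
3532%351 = 22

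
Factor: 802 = 2^1*401^1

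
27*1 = 27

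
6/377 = 6/377 = 0.02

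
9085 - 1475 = 7610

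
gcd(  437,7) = 1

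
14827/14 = 1059 + 1/14 = 1059.07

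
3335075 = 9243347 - 5908272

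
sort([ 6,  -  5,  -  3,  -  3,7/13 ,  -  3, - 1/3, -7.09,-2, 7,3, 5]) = [ - 7.09, - 5 , - 3, -3,- 3, - 2, - 1/3,7/13, 3, 5,6,7] 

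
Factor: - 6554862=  - 2^1* 3^2*23^1*71^1*223^1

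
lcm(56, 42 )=168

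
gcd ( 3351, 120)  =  3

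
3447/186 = 1149/62 = 18.53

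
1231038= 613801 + 617237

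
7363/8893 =7363/8893=0.83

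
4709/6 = 784 + 5/6 = 784.83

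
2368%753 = 109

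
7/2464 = 1/352 = 0.00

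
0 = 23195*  0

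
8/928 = 1/116 = 0.01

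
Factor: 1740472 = 2^3*217559^1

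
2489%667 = 488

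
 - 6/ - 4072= 3/2036 = 0.00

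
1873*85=159205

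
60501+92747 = 153248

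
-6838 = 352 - 7190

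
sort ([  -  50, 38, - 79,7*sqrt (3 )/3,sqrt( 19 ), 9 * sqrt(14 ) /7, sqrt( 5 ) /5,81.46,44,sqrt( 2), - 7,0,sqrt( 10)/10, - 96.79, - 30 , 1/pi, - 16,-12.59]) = [ - 96.79,  -  79,-50 ,-30,  -  16, - 12.59,  -  7,0,sqrt( 10)/10,1/pi, sqrt( 5)/5,sqrt( 2),7* sqrt(3)/3, sqrt( 19), 9*sqrt(14)/7,38,44, 81.46 ] 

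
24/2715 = 8/905 = 0.01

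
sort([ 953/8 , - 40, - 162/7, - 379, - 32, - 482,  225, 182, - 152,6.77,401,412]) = [ - 482, - 379, - 152,-40 , - 32,-162/7,6.77,953/8,182,225 , 401, 412]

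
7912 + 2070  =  9982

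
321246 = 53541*6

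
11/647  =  11/647 = 0.02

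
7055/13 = 7055/13 = 542.69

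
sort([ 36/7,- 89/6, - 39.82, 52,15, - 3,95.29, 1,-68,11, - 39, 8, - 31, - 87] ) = [  -  87,-68 ,-39.82, - 39, - 31,  -  89/6, - 3,1, 36/7, 8,11,15,52,95.29 ]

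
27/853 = 27/853 = 0.03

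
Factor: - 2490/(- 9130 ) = 3^1*11^( - 1) = 3/11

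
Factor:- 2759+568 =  - 2191 =-  7^1*313^1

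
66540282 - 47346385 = 19193897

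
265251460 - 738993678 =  - 473742218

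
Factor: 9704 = 2^3*1213^1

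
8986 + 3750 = 12736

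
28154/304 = 92 + 93/152 = 92.61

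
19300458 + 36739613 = 56040071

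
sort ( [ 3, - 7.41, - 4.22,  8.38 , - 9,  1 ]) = [ - 9, - 7.41,-4.22, 1,3, 8.38]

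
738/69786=41/3877=0.01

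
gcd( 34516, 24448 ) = 4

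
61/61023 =61/61023= 0.00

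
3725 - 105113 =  - 101388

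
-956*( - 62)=59272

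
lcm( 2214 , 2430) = 99630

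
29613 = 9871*3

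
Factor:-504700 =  - 2^2*5^2*7^2*103^1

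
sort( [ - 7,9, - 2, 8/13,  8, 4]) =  [ - 7, - 2, 8/13, 4,8,9]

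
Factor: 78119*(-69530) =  - 5431614070   =  - 2^1*5^1*17^1*191^1*409^2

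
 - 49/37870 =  - 1+5403/5410 = - 0.00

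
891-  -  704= 1595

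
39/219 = 13/73=0.18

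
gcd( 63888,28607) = 1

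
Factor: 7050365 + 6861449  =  2^1*7^1*17^1 * 58453^1 = 13911814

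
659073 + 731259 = 1390332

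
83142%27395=957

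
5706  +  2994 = 8700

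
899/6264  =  31/216 = 0.14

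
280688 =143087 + 137601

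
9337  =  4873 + 4464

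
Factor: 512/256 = 2=2^1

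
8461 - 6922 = 1539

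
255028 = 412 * 619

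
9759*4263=41602617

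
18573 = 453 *41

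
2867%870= 257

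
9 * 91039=819351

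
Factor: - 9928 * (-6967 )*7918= 2^4*17^1*37^1*73^1*107^1*6967^1 = 547675201168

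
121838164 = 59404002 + 62434162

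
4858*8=38864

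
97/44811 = 97/44811= 0.00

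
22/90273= 22/90273 =0.00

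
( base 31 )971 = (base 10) 8867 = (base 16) 22A3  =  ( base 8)21243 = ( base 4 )2022203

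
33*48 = 1584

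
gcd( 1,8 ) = 1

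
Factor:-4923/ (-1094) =9/2 = 2^( -1 )*3^2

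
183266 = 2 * 91633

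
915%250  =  165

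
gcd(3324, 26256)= 12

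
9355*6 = 56130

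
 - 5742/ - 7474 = 2871/3737 = 0.77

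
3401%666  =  71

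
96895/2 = 48447 + 1/2 = 48447.50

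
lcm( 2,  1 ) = 2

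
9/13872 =3/4624= 0.00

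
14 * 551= 7714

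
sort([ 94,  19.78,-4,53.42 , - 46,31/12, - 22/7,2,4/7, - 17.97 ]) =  [  -  46, - 17.97, - 4 ,-22/7 , 4/7,2,31/12,19.78,53.42, 94 ] 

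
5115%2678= 2437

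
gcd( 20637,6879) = 6879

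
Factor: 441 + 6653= 7094 =2^1*3547^1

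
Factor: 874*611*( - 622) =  - 332156708 =- 2^2*13^1*19^1*23^1 * 47^1 * 311^1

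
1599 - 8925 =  - 7326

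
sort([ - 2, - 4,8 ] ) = [ - 4, - 2,8] 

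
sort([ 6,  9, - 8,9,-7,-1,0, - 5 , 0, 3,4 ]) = [ - 8, - 7, - 5, - 1, 0,0,3, 4,6 , 9,9 ] 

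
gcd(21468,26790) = 6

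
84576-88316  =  - 3740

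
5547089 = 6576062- 1028973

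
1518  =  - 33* ( - 46)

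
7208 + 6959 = 14167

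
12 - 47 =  - 35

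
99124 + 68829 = 167953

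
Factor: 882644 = 2^2 * 7^1*29^1*1087^1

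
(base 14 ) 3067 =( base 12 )4997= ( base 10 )8323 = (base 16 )2083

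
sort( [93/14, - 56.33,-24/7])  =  [ - 56.33, - 24/7,  93/14]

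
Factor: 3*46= 138 = 2^1* 3^1 * 23^1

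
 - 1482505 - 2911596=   -  4394101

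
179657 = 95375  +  84282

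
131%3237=131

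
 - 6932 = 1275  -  8207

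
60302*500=30151000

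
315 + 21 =336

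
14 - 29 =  - 15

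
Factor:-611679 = - 3^1*41^1*4973^1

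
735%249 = 237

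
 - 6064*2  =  -12128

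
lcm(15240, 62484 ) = 624840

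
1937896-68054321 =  - 66116425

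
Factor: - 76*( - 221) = 2^2*13^1*17^1* 19^1 = 16796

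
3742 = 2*1871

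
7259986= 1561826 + 5698160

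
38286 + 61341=99627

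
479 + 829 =1308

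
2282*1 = 2282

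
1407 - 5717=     -  4310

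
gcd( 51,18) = 3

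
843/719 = 843/719 = 1.17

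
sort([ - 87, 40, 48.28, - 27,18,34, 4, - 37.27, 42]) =[ - 87, - 37.27, - 27,4, 18  ,  34, 40, 42,  48.28] 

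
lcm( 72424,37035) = 3259080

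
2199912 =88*24999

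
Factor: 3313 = 3313^1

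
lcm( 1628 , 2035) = 8140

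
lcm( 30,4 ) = 60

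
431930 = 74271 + 357659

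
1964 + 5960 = 7924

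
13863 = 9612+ 4251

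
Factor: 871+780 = 1651 = 13^1*127^1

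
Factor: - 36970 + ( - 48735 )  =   - 5^1* 61^1*281^1 = -85705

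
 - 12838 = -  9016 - 3822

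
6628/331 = 6628/331 = 20.02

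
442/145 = 442/145 = 3.05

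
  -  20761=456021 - 476782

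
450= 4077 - 3627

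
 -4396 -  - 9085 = 4689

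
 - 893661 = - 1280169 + 386508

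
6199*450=2789550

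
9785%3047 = 644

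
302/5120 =151/2560 = 0.06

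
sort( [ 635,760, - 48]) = [ - 48,  635, 760] 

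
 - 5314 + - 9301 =  -  14615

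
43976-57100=  -  13124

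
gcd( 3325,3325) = 3325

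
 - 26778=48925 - 75703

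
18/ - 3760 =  -9/1880 = - 0.00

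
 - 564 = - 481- 83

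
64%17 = 13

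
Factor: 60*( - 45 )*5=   -  2^2*3^3*5^3 = - 13500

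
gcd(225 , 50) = 25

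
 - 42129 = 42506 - 84635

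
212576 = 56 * 3796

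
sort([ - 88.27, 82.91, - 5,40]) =[ - 88.27,  -  5,  40,82.91]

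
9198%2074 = 902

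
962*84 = 80808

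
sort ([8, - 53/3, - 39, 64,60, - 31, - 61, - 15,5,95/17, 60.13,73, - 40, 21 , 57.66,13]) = [ - 61, -40,-39, - 31 , - 53/3, - 15, 5,95/17, 8, 13, 21,57.66, 60,60.13,  64,73 ]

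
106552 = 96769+9783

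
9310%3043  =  181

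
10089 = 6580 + 3509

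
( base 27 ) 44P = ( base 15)D84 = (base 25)4lo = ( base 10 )3049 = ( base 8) 5751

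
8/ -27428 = -1 + 6855/6857 = -  0.00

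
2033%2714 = 2033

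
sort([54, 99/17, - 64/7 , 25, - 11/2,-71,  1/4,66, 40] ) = [  -  71,-64/7, - 11/2 , 1/4,99/17, 25, 40,54, 66]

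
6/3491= 6/3491=0.00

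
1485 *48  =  71280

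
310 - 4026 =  - 3716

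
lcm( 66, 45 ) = 990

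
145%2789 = 145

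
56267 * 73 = 4107491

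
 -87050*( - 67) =5832350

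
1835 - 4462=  - 2627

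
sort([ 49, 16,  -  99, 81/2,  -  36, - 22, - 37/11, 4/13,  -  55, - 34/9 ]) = [- 99, - 55, - 36, - 22,- 34/9, - 37/11,  4/13, 16, 81/2,49]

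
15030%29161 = 15030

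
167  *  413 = 68971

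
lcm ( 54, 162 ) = 162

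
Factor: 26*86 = 2236 = 2^2 * 13^1*43^1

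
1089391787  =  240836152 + 848555635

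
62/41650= 31/20825=0.00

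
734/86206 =367/43103 = 0.01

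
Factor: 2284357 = 2284357^1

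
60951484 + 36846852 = 97798336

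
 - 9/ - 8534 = 9/8534 = 0.00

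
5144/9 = 5144/9 = 571.56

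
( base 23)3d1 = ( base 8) 3537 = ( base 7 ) 5334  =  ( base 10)1887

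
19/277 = 19/277 = 0.07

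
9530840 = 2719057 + 6811783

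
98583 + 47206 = 145789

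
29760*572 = 17022720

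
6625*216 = 1431000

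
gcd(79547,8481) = 1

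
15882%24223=15882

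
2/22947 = 2/22947=0.00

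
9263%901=253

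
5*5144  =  25720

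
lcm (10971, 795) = 54855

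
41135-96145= - 55010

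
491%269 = 222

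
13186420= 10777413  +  2409007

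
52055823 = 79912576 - 27856753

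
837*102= 85374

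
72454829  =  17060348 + 55394481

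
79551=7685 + 71866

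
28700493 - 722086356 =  - 693385863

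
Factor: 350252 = 2^2*7^2*1787^1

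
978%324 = 6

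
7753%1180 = 673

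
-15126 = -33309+18183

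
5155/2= 2577 + 1/2 = 2577.50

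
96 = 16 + 80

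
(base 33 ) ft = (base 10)524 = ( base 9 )642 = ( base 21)13k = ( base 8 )1014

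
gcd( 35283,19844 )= 1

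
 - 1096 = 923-2019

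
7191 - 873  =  6318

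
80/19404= 20/4851 = 0.00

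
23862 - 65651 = - 41789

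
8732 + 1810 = 10542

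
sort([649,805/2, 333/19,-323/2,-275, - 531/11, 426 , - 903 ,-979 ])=[-979, - 903 , - 275,-323/2, - 531/11, 333/19,805/2,426, 649]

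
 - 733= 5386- 6119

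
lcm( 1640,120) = 4920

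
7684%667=347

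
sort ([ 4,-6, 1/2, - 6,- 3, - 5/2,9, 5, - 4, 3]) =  [-6,-6, - 4, - 3,  -  5/2, 1/2, 3, 4, 5, 9]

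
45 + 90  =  135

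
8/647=8/647  =  0.01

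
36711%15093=6525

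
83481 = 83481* 1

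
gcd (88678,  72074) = 2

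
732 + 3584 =4316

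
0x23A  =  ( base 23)11i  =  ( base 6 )2350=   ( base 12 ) 3B6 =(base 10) 570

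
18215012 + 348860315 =367075327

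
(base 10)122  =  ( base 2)1111010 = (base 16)7A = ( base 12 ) a2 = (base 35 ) 3H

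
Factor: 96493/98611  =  31^( - 1)* 3181^( - 1)*96493^1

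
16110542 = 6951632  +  9158910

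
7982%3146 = 1690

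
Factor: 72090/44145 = 178/109 = 2^1*89^1*109^( - 1)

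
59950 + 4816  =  64766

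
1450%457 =79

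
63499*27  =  1714473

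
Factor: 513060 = 2^2*3^1*5^1 * 17^1*503^1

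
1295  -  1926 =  - 631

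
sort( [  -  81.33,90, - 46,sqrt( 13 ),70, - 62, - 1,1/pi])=[ - 81.33, - 62, - 46, - 1,1/pi,sqrt( 13),70,90]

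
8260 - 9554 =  -1294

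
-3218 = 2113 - 5331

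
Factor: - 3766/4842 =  - 7/9 = - 3^(-2 )*7^1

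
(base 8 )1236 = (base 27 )OM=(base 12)47A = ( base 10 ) 670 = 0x29E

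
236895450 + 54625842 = 291521292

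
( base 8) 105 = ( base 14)4d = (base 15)49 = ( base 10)69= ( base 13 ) 54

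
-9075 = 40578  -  49653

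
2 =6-4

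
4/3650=2/1825 = 0.00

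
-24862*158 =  - 3928196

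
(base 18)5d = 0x67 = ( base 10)103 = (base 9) 124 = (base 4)1213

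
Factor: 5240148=2^2*3^1*17^2*1511^1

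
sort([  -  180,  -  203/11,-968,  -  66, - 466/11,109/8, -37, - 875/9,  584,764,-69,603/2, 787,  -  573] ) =[ - 968, - 573,-180 , - 875/9, - 69 , - 66 , - 466/11,- 37,-203/11,  109/8,603/2, 584,764,787] 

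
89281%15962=9471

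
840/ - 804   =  -2 + 64/67=- 1.04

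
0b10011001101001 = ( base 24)h1h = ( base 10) 9833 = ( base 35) 80x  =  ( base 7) 40445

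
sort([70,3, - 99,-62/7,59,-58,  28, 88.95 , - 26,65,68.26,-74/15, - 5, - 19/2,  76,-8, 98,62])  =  [-99,-58 ,-26,-19/2,- 62/7  ,-8, - 5,-74/15, 3,28, 59,  62,  65,68.26,70,76,  88.95 , 98 ] 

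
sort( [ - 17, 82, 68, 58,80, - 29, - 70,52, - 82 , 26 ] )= [ - 82, - 70, - 29, - 17, 26, 52, 58,  68,80,82]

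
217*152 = 32984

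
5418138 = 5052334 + 365804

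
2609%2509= 100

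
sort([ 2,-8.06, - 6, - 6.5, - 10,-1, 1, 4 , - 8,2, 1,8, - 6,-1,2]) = [-10 , - 8.06 , - 8, - 6.5, - 6,-6, - 1,-1, 1 , 1,  2,2,2,  4,8]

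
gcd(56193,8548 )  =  1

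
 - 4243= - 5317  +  1074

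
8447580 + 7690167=16137747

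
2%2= 0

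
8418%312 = 306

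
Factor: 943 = 23^1 * 41^1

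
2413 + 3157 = 5570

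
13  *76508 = 994604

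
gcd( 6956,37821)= 1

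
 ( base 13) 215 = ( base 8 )544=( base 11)2a4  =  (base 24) ek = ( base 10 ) 356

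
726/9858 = 121/1643 = 0.07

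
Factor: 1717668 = 2^2*3^2*47713^1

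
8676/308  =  28 + 13/77  =  28.17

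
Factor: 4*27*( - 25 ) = -2700 = - 2^2 * 3^3*5^2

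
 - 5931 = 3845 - 9776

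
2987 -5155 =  - 2168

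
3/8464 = 3/8464=0.00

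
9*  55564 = 500076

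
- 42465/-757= 56 + 73/757 = 56.10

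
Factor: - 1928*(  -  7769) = 2^3*17^1 * 241^1*457^1 = 14978632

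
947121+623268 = 1570389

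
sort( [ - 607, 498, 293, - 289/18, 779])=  [  -  607, - 289/18,  293,  498, 779] 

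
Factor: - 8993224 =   -  2^3 * 31^1*36263^1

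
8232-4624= 3608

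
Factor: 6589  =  11^1*599^1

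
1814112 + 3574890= 5389002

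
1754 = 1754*1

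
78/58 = 39/29 = 1.34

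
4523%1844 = 835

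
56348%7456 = 4156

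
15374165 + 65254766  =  80628931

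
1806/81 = 22 + 8/27 = 22.30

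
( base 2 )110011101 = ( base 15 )1c8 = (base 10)413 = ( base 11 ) 346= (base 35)bs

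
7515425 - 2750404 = 4765021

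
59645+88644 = 148289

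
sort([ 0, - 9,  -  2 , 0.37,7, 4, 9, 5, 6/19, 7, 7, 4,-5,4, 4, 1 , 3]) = [ -9  , - 5 , - 2, 0, 6/19,0.37,1, 3,4,4, 4, 4,5 , 7,7, 7,  9]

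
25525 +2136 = 27661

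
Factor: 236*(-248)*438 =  - 25635264 = - 2^6 * 3^1 * 31^1*59^1*73^1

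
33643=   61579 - 27936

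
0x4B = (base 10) 75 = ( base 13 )5A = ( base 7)135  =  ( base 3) 2210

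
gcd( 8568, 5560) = 8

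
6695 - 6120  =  575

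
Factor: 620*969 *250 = 2^3*3^1*5^4*17^1*19^1*31^1 = 150195000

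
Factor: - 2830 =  - 2^1*5^1*283^1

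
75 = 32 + 43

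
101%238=101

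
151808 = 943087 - 791279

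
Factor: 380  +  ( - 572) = -192 = - 2^6*3^1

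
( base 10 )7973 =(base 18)16ah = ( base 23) f1f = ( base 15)2568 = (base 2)1111100100101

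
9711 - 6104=3607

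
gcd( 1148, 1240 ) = 4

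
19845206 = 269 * 73774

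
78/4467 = 26/1489= 0.02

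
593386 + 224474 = 817860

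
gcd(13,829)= 1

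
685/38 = 685/38  =  18.03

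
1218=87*14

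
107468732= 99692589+7776143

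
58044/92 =14511/23 = 630.91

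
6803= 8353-1550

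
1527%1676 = 1527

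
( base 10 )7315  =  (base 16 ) 1C93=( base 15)227a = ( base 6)53511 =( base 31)7iu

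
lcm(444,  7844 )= 23532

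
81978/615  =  133+ 61/205 = 133.30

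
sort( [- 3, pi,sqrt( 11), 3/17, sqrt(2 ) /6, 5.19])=[ - 3, 3/17,  sqrt(2 ) /6, pi,sqrt(11), 5.19] 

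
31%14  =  3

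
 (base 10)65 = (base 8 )101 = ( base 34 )1V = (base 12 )55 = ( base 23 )2J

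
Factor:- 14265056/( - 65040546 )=7132528/32520273=2^4 * 3^( - 1) * 13^1 *53^1*647^1*10840091^( - 1)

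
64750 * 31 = 2007250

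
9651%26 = 5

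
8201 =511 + 7690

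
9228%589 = 393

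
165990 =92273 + 73717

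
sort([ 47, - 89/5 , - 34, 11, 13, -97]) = [ - 97 , - 34, - 89/5, 11, 13, 47 ] 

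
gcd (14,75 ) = 1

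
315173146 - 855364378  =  -540191232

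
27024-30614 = -3590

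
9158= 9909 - 751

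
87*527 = 45849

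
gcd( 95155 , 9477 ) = 1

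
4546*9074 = 41250404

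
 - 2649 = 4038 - 6687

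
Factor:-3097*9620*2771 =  - 2^2*5^1*13^1*17^1*19^1*37^1*163^2 = -82556790940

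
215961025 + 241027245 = 456988270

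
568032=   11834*48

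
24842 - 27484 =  - 2642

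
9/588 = 3/196=0.02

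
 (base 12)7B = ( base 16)5f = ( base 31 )32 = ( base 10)95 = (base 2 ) 1011111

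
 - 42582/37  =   -42582/37 = - 1150.86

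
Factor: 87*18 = 1566= 2^1*3^3*29^1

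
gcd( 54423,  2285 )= 1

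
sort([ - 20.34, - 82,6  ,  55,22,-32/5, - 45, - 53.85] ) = [ - 82, - 53.85, - 45, - 20.34, - 32/5, 6, 22, 55]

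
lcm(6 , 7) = 42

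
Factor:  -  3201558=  - 2^1*3^1 * 533593^1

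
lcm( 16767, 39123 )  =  117369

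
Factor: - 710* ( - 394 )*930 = 260158200 = 2^3*3^1*5^2*31^1*71^1 * 197^1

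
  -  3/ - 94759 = 3/94759 = 0.00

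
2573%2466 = 107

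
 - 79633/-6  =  13272 + 1/6 = 13272.17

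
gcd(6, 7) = 1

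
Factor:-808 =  - 2^3 * 101^1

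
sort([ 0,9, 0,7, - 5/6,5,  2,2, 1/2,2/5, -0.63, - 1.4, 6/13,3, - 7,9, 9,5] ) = [ - 7, - 1.4, - 5/6, - 0.63,0, 0, 2/5,6/13, 1/2,2  ,  2,3, 5,  5, 7, 9,  9,9]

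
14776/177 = 83 + 85/177= 83.48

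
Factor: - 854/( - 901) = 2^1*7^1*17^( - 1)*53^(-1 )*61^1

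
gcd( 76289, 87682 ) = 1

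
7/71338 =7/71338 = 0.00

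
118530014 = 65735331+52794683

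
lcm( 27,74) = 1998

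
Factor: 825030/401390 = 927/451 = 3^2 * 11^(-1)* 41^( - 1)*103^1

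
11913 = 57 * 209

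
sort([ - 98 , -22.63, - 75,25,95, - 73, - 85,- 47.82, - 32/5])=[-98, - 85, - 75, - 73,-47.82, - 22.63, - 32/5,25,  95] 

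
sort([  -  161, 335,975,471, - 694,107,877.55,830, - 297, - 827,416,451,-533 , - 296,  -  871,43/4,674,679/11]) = [ - 871, -827, - 694, - 533, - 297, - 296, - 161 , 43/4,679/11, 107, 335,  416,451,471, 674, 830, 877.55 , 975 ]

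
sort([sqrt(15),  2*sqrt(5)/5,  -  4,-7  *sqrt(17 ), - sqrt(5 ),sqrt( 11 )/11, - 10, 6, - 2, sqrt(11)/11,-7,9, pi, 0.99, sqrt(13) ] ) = [ - 7*sqrt(17 ), - 10,  -  7, - 4, - sqrt(  5), - 2, sqrt ( 11 )/11, sqrt(11) /11, 2 * sqrt( 5)/5, 0.99,pi, sqrt(13),sqrt(15 ), 6 , 9]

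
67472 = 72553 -5081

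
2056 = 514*4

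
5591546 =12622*443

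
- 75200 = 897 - 76097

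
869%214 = 13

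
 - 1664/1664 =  - 1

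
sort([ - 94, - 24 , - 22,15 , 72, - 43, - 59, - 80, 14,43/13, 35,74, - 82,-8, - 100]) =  [ - 100 ,-94,-82, - 80, - 59, - 43 , - 24, - 22, - 8 , 43/13,14 , 15, 35 , 72,74 ] 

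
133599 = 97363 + 36236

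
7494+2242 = 9736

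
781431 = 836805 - 55374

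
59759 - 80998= - 21239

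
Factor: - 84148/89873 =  - 2^2 *7^ (-1) * 37^(  -  1 )*109^1 * 193^1 * 347^( - 1 )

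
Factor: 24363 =3^2*2707^1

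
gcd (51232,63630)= 2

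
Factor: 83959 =113^1*743^1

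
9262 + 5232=14494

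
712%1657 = 712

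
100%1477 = 100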